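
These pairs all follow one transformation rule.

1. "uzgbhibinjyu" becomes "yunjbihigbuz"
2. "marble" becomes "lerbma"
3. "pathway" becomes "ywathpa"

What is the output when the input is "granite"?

eitangr

Rule — swap each adjacent pair of characters (1↔2, 3↔4, ...), then reverse the string.
So "granite" becomes "eitangr".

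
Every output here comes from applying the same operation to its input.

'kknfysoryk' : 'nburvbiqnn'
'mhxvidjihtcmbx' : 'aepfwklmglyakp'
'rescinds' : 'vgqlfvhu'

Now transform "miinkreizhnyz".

cbqkclhunqllp

The transformation: shift every letter 3 places forward in the alphabet (wrapping around), then reverse the string.
Working it through for "miinkreizhnyz": intermediate "pllqnuhlckqbc", final "cbqkclhunqllp".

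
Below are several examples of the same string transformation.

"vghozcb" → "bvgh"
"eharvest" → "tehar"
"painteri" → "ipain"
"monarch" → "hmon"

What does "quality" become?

yqua

The pattern: move the last character to the front, then delete the last 3 characters.
Applying that to "quality" gives "yqua".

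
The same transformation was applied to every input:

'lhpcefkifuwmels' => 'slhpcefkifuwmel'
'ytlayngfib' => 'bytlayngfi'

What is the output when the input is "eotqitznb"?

beotqitzn

What's happening: move the last character to the front.
So "eotqitznb" becomes "beotqitzn".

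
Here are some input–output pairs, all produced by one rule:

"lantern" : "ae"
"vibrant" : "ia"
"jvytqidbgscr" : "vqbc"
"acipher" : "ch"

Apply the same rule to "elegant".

In each case the input is transformed by: keep one character in every 3, starting at position 2 (positions 2nd, 5th, 8th, ...).
Applying that to "elegant" gives "la".

la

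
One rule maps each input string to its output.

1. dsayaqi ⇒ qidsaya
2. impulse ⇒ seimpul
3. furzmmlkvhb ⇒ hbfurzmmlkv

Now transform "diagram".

The pattern: move the last 2 characters to the front (rotate right by 2).
Applying that to "diagram" gives "amdiagr".

amdiagr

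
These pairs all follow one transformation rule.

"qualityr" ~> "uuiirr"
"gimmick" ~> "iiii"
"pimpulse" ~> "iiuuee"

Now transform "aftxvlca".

What's happening: keep one character in every 3, starting at position 2 (positions 2nd, 5th, 8th, ...), then double every character.
Working it through for "aftxvlca": intermediate "fva", final "ffvvaa".

ffvvaa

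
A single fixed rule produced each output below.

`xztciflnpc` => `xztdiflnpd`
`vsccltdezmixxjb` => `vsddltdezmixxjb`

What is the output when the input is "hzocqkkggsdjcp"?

hzodqkkggsdjdp

Each output is the input with this applied: replace every "c" with "d".
For "hzocqkkggsdjcp" the result is "hzodqkkggsdjdp".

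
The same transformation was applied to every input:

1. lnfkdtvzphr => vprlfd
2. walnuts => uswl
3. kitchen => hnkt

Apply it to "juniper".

The transformation: keep every other character starting from the first (positions 1st, 3rd, 5th, ...), then swap the front and back halves of the string.
So "juniper" becomes "prjn".

prjn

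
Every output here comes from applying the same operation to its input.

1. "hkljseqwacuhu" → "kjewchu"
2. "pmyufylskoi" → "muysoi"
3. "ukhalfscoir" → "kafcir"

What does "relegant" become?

Looking at the pairs, the operation is to swap each adjacent pair of characters (1↔2, 3↔4, ...), then keep every other character starting from the first (positions 1st, 3rd, 5th, ...).
On "relegant": the first step gives "erelagtn", and the second then gives "eeat".
(Check on "pmyufylskoi": → "mpuyyfsloki" → "muysoi" ✓)

eeat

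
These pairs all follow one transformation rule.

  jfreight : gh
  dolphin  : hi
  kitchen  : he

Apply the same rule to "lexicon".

co

The transformation: move the last character to the front, then keep only the last 2 characters.
For "lexicon", step one produces "nlexico"; step two turns that into "co".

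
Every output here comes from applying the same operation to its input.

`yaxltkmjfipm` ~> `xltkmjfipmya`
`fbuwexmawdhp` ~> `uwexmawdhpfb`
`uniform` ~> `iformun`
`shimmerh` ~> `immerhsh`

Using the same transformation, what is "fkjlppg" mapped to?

jlppgfk

In each case the input is transformed by: move the first 2 characters to the end (rotate left by 2).
Applying that to "fkjlppg" gives "jlppgfk".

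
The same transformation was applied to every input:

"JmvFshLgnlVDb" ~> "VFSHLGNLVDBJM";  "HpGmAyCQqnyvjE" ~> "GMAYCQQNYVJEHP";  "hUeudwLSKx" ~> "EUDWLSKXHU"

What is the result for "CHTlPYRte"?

What's happening: move the first 2 characters to the end (rotate left by 2), then convert every letter to uppercase.
For "CHTlPYRte", step one produces "TlPYRteCH"; step two turns that into "TLPYRTECH".

TLPYRTECH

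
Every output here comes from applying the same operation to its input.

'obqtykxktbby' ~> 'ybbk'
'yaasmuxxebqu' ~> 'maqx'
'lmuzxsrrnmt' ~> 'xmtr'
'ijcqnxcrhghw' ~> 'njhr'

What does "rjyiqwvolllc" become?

qjlo

The rule is to keep one character in every 3, starting at position 2 (positions 2nd, 5th, 8th, ...), then swap each adjacent pair of characters (1↔2, 3↔4, ...).
On "rjyiqwvolllc": the first step gives "jqol", and the second then gives "qjlo".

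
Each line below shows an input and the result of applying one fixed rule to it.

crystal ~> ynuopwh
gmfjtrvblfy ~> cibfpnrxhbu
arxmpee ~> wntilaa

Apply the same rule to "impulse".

The transformation: shift every letter 4 places backward in the alphabet (wrapping around).
Doing the same to "impulse": "eilqhoa".

eilqhoa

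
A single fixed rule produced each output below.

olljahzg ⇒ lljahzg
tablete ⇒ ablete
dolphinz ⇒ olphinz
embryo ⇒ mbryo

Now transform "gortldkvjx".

The pattern: delete the first character.
"gortldkvjx" → "ortldkvjx".

ortldkvjx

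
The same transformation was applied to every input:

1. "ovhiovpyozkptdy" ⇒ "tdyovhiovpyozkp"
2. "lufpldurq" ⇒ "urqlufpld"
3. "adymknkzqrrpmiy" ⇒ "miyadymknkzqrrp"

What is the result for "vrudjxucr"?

The rule is to move the last 3 characters to the front (rotate right by 3).
So "vrudjxucr" becomes "ucrvrudjx".

ucrvrudjx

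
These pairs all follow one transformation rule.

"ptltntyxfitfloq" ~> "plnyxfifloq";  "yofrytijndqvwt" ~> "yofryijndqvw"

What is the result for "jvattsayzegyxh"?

Rule — remove every "t".
So "jvattsayzegyxh" becomes "jvasayzegyxh".

jvasayzegyxh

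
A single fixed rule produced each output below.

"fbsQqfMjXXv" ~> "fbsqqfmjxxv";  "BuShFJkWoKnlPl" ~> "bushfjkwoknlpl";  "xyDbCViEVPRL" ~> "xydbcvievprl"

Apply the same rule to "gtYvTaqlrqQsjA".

In each case the input is transformed by: convert every letter to lowercase.
Doing the same to "gtYvTaqlrqQsjA": "gtyvtaqlrqqsja".

gtyvtaqlrqqsja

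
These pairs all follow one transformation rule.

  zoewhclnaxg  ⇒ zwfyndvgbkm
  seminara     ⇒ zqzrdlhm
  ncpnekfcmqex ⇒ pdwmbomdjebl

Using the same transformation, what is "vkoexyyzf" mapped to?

In each case the input is transformed by: move the last 3 characters to the front (rotate right by 3), then shift every letter 1 place backward in the alphabet (wrapping around).
For "vkoexyyzf", step one produces "yzfvkoexy"; step two turns that into "xyeujndwx".
(Check on "ncpnekfcmqex": → "qexncpnekfcm" → "pdwmbomdjebl" ✓)

xyeujndwx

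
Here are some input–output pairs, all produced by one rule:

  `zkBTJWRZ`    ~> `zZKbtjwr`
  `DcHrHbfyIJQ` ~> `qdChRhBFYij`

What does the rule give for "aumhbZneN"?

nAUMHBzNE

The rule is to flip the case of every letter, then move the last character to the front.
"aumhbZneN" → "AUMHBzNEn" → "nAUMHBzNE".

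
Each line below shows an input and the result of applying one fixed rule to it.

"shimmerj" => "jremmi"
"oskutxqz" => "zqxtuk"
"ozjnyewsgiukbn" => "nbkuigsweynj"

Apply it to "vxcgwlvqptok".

kotpqvlwgc

In each case the input is transformed by: delete the first 2 characters, then reverse the string.
Working it through for "vxcgwlvqptok": intermediate "cgwlvqptok", final "kotpqvlwgc".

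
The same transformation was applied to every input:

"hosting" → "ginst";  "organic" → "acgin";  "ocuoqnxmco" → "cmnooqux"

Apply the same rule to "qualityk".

What's happening: delete the first 2 characters, then sort the characters into alphabetical order.
Applying that to "qualityk" gives "aiklty".

aiklty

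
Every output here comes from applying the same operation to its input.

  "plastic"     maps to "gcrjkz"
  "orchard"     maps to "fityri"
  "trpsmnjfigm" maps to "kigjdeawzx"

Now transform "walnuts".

nrcelk

What's happening: delete the last character, then shift every letter 9 places backward in the alphabet (wrapping around).
Working it through for "walnuts": intermediate "walnut", final "nrcelk".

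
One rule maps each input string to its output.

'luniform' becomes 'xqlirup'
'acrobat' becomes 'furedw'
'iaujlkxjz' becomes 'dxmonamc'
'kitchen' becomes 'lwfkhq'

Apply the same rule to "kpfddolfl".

siggroio

Each output is the input with this applied: shift every letter 3 places forward in the alphabet (wrapping around), then delete the first character.
For "kpfddolfl" the result is "siggroio".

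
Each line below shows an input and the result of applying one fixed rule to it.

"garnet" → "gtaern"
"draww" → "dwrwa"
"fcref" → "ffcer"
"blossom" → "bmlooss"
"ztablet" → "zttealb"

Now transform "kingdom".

kmiondg

The rule is to take characters alternately from the front and the back (1st, last, 2nd, 2nd-last, ...).
For "kingdom" the result is "kmiondg".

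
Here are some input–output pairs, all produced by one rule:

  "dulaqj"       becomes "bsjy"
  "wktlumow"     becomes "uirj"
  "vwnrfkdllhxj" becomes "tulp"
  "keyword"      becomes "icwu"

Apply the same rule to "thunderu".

The pattern: shift every letter 2 places backward in the alphabet (wrapping around), then keep only the first 4 characters.
On "thunderu": the first step gives "rfslbcps", and the second then gives "rfsl".

rfsl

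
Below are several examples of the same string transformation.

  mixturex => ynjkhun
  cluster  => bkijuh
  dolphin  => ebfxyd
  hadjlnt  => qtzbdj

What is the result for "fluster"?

The pattern: shift every letter 10 places backward in the alphabet (wrapping around), then delete the first character.
"fluster" → "vbkijuh" → "bkijuh".

bkijuh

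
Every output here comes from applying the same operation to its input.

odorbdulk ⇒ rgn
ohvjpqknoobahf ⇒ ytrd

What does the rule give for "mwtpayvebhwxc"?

The pattern: keep one character in every 3, starting at position 3 (positions 3rd, 6th, 9th, ...), then shift every letter 3 places forward in the alphabet (wrapping around).
On "mwtpayvebhwxc" that produces "wbea".

wbea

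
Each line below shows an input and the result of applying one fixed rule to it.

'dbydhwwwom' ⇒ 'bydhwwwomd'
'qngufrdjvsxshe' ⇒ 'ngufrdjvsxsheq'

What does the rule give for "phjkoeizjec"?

hjkoeizjecp

The transformation: move the first character to the end.
On "phjkoeizjec" that produces "hjkoeizjecp".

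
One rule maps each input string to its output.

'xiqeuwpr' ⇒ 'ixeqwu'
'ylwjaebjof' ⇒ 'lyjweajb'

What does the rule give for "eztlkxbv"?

zeltxk

Each output is the input with this applied: delete the last 2 characters, then swap each adjacent pair of characters (1↔2, 3↔4, ...).
On "eztlkxbv": the first step gives "eztlkx", and the second then gives "zeltxk".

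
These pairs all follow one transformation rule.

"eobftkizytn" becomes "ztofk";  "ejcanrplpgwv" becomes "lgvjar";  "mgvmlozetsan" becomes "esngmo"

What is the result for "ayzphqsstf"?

Looking at the pairs, the operation is to keep every other character starting from the second (positions 2nd, 4th, 6th, ...), then move the first 3 characters to the end (rotate left by 3).
So "ayzphqsstf" becomes "sfypq".

sfypq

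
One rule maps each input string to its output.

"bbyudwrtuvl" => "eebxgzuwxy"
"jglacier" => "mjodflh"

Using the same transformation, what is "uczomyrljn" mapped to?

Rule — shift every letter 3 places forward in the alphabet (wrapping around), then delete the last character.
"uczomyrljn" → "xfcrpbuomq" → "xfcrpbuom".

xfcrpbuom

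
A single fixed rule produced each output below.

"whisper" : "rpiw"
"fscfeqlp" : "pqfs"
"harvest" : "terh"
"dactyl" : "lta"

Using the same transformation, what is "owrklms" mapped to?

slro

What's happening: reverse the string, then keep every other character starting from the first (positions 1st, 3rd, 5th, ...).
On "owrklms": the first step gives "smlkrwo", and the second then gives "slro".
(Check on "dactyl": → "lytcad" → "lta" ✓)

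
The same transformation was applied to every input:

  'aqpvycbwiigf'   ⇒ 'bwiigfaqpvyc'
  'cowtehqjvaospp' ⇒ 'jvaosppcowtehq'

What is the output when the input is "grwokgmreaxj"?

mreaxjgrwokg

Looking at the pairs, the operation is to swap the front and back halves of the string.
On "grwokgmreaxj" that produces "mreaxjgrwokg".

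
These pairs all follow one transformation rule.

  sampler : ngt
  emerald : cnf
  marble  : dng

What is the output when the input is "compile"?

kng

What's happening: shift every letter 2 places forward in the alphabet (wrapping around), then keep only the last 3 characters.
On "compile": the first step gives "eqorkng", and the second then gives "kng".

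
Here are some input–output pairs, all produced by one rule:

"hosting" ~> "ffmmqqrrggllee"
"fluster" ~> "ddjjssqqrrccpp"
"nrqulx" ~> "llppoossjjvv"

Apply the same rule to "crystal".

aappwwqqrryyjj

The transformation: shift every letter 2 places backward in the alphabet (wrapping around), then double every character.
Working it through for "crystal": intermediate "apwqryj", final "aappwwqqrryyjj".
(Check on "fluster": → "djsqrcp" → "ddjjssqqrrccpp" ✓)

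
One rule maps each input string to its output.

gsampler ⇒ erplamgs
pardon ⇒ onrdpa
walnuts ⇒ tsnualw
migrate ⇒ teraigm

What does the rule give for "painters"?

Rule — reverse the string, then swap each adjacent pair of characters (1↔2, 3↔4, ...).
Applying both steps to "painters": "sretniap", then "rsteinpa".

rsteinpa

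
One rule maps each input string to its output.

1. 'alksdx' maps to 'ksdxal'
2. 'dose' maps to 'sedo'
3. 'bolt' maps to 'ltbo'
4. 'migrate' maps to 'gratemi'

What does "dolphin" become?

In each case the input is transformed by: move the first 2 characters to the end (rotate left by 2).
"dolphin" → "lphindo".

lphindo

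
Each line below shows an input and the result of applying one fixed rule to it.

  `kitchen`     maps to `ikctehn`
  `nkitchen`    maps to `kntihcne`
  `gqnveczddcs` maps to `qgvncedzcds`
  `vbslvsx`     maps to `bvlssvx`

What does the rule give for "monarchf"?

Rule — swap each adjacent pair of characters (1↔2, 3↔4, ...).
On "monarchf" that produces "omancrfh".

omancrfh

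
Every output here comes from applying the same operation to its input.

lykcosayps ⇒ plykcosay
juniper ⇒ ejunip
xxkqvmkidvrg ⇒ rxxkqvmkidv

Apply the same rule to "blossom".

In each case the input is transformed by: delete the last character, then move the last character to the front.
"blossom" → "blosso" → "obloss".

obloss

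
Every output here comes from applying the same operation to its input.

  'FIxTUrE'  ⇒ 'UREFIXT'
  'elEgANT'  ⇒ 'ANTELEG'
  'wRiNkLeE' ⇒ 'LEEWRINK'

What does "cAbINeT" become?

NETCABI

Each output is the input with this applied: move the last 3 characters to the front (rotate right by 3), then convert every letter to uppercase.
On "cAbINeT": the first step gives "NeTcAbI", and the second then gives "NETCABI".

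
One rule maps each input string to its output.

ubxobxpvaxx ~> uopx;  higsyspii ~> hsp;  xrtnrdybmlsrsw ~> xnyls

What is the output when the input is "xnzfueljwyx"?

The pattern: keep one character in every 3, starting at position 1 (positions 1st, 4th, 7th, ...).
On "xnzfueljwyx" that produces "xfly".

xfly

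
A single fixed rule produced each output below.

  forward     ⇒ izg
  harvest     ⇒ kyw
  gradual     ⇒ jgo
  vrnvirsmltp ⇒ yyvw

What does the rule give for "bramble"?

Each output is the input with this applied: keep one character in every 3, starting at position 1 (positions 1st, 4th, 7th, ...), then shift every letter 3 places forward in the alphabet (wrapping around).
On "bramble": the first step gives "bme", and the second then gives "eph".

eph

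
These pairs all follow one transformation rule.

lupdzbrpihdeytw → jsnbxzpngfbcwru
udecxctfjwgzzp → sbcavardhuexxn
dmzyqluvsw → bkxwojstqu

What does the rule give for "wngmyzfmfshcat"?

Rule — shift every letter 2 places backward in the alphabet (wrapping around).
"wngmyzfmfshcat" → "ulekwxdkdqfayr".

ulekwxdkdqfayr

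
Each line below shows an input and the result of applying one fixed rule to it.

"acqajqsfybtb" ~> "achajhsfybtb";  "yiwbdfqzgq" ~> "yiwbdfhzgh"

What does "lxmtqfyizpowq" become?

Rule — replace every "q" with "h".
On "lxmtqfyizpowq" that produces "lxmthfyizpowh".

lxmthfyizpowh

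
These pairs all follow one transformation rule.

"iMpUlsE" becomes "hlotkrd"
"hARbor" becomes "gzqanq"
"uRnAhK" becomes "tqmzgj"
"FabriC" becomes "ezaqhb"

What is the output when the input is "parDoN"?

In each case the input is transformed by: shift every letter 1 place backward in the alphabet (wrapping around), then convert every letter to lowercase.
Working it through for "parDoN": intermediate "ozqCnM", final "ozqcnm".

ozqcnm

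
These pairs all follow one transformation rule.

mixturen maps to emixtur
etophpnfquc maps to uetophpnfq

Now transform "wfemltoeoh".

Rule — delete the last character, then move the last character to the front.
Applying that to "wfemltoeoh" gives "owfemltoe".

owfemltoe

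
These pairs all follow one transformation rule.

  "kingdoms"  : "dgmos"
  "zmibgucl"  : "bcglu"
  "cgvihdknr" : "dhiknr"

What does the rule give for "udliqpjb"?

What's happening: delete the first 3 characters, then sort the characters into alphabetical order.
On "udliqpjb": the first step gives "iqpjb", and the second then gives "bijpq".

bijpq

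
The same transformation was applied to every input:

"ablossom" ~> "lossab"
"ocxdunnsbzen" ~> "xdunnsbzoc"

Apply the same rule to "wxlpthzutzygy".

The pattern: delete the last 2 characters, then move the first 2 characters to the end (rotate left by 2).
Doing the same to "wxlpthzutzygy": "lpthzutzywx".

lpthzutzywx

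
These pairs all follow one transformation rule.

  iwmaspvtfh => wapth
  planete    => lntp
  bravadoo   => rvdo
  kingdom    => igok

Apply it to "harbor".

abr

Rule — move the first character to the end, then keep every other character starting from the first (positions 1st, 3rd, 5th, ...).
On "harbor": the first step gives "arborh", and the second then gives "abr".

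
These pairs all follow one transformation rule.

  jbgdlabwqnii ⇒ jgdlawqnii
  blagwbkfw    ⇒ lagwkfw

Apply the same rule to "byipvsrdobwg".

yipvsrdowg

The rule is to remove every "b".
"byipvsrdobwg" → "yipvsrdowg".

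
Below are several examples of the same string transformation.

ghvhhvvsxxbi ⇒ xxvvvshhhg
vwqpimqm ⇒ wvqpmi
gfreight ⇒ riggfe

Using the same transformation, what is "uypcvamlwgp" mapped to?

ywvupmlca

In each case the input is transformed by: delete the last 2 characters, then sort the characters into reverse alphabetical order.
On "uypcvamlwgp" that produces "ywvupmlca".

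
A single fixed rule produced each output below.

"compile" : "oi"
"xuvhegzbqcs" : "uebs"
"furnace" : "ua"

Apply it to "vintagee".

iae

Rule — keep one character in every 3, starting at position 2 (positions 2nd, 5th, 8th, ...).
"vintagee" → "iae".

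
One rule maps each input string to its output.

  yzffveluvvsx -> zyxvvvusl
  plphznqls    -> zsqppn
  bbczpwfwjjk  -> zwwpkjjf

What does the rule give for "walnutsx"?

xwuts

Each output is the input with this applied: sort the characters into reverse alphabetical order, then delete the last 3 characters.
For "walnutsx", step one produces "xwutsnla"; step two turns that into "xwuts".
(Check on "yzffveluvvsx": → "zyxvvvuslffe" → "zyxvvvusl" ✓)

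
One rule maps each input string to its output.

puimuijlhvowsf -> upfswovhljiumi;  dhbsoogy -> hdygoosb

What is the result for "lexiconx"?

elxnocix

Rule — reverse the string, then move the last 2 characters to the front (rotate right by 2).
Working it through for "lexiconx": intermediate "xnocixel", final "elxnocix".
(Check on "dhbsoogy": → "ygoosbhd" → "hdygoosb" ✓)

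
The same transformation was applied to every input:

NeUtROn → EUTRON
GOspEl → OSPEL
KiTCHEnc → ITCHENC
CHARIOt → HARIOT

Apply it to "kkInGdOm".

Looking at the pairs, the operation is to delete the first character, then convert every letter to uppercase.
Working it through for "kkInGdOm": intermediate "kInGdOm", final "KINGDOM".
(Check on "NeUtROn": → "eUtROn" → "EUTRON" ✓)

KINGDOM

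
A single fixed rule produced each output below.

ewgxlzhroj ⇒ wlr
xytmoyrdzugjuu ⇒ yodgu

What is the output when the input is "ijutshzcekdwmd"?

The pattern: keep one character in every 3, starting at position 2 (positions 2nd, 5th, 8th, ...).
On "ijutshzcekdwmd" that produces "jscdd".

jscdd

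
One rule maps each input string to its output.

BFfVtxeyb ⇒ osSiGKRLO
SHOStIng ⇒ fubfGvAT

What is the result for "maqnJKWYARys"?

What's happening: flip the case of every letter, then shift every letter 13 places forward in the alphabet (wrapping around) — i.e. ROT13.
Starting from "maqnJKWYARys": after the first operation, "MAQNjkwyarYS"; after the second, "ZNDAwxjlneLF".

ZNDAwxjlneLF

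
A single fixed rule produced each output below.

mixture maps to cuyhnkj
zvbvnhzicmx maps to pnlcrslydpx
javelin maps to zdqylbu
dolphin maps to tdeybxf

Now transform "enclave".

Looking at the pairs, the operation is to take characters alternately from the front and the back (1st, last, 2nd, 2nd-last, ...), then shift every letter 10 places backward in the alphabet (wrapping around).
"enclave" → "uudlsqb".

uudlsqb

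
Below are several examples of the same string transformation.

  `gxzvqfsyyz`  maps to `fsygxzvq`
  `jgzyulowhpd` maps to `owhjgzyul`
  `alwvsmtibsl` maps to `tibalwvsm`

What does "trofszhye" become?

szhtrof

Each output is the input with this applied: delete the last 2 characters, then move the last 3 characters to the front (rotate right by 3).
Doing the same to "trofszhye": "szhtrof".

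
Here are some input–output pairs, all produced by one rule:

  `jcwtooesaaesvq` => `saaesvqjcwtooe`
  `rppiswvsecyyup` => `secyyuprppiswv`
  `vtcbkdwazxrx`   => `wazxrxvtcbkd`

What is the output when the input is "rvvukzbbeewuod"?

beewuodrvvukzb

What's happening: swap the front and back halves of the string.
On "rvvukzbbeewuod" that produces "beewuodrvvukzb".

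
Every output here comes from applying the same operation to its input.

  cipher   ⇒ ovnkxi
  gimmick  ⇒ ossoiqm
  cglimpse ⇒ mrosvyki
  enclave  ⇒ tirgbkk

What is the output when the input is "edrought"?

The transformation: shift every letter 6 places forward in the alphabet (wrapping around), then move the first character to the end.
For "edrought", step one produces "kjxuamnz"; step two turns that into "jxuamnzk".

jxuamnzk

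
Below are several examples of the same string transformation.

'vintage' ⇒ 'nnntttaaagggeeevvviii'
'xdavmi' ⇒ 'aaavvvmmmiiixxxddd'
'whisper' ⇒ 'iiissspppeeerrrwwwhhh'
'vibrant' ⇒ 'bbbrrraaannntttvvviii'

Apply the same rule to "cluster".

Rule — move the first 2 characters to the end (rotate left by 2), then repeat every character 3 times.
On "cluster" that produces "uuusssttteeerrrccclll".

uuusssttteeerrrccclll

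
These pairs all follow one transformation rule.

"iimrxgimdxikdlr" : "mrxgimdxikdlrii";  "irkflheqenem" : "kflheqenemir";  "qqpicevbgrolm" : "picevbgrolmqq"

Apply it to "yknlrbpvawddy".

nlrbpvawddyyk

The pattern: move the first 2 characters to the end (rotate left by 2).
On "yknlrbpvawddy" that produces "nlrbpvawddyyk".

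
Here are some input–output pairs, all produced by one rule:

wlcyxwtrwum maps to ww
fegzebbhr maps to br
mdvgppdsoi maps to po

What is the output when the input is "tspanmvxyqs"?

Looking at the pairs, the operation is to keep one character in every 3, starting at position 3 (positions 3rd, 6th, 9th, ...), then delete the first character.
Applying both steps to "tspanmvxyqs": "pmy", then "my".

my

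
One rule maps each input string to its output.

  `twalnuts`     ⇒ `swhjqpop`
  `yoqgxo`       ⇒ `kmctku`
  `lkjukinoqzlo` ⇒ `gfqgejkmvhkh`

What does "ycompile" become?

ykilehau

What's happening: shift every letter 4 places backward in the alphabet (wrapping around), then move the first character to the end.
For "ycompile", step one produces "uykileha"; step two turns that into "ykilehau".
(Check on "lkjukinoqzlo": → "hgfqgejkmvhk" → "gfqgejkmvhkh" ✓)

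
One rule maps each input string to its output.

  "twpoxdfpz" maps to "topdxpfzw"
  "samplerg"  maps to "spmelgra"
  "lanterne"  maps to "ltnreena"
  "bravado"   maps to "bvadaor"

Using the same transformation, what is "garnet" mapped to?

gnrtea

What's happening: swap each adjacent pair of characters (1↔2, 3↔4, ...), then move the first character to the end.
On "garnet" that produces "gnrtea".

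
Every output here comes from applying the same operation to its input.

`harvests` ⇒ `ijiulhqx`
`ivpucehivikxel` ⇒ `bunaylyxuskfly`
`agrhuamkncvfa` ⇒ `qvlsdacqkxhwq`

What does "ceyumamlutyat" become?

jqojkbcqckous

In each case the input is transformed by: reverse the string, then shift every letter 10 places backward in the alphabet (wrapping around).
On "ceyumamlutyat": the first step gives "taytulmamuyec", and the second then gives "jqojkbcqckous".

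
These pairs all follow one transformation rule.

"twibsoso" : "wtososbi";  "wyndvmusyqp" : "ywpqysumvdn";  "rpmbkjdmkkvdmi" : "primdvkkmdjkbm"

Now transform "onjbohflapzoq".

The pattern: reverse the string, then move the last 2 characters to the front (rotate right by 2).
On "onjbohflapzoq": the first step gives "qozpalfhobjno", and the second then gives "noqozpalfhobj".

noqozpalfhobj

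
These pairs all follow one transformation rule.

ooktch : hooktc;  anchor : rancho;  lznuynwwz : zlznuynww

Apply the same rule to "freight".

tfreigh

Rule — move the last character to the front.
For "freight" the result is "tfreigh".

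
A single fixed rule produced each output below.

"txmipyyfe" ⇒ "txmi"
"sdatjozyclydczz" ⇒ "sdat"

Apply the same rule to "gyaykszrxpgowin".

gyay

The pattern: keep only the first 4 characters.
So "gyaykszrxpgowin" becomes "gyay".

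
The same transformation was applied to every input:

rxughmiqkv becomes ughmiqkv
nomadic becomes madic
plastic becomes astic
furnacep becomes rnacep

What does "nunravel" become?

The rule is to delete the first 2 characters.
Doing the same to "nunravel": "nravel".

nravel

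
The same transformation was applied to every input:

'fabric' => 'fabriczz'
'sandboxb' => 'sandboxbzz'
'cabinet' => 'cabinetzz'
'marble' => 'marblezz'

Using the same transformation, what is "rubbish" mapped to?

Rule — append "zz".
For "rubbish" the result is "rubbishzz".

rubbishzz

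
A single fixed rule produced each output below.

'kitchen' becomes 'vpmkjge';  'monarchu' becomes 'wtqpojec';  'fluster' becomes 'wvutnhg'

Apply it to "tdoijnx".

zvqplkf

The transformation: shift every letter 2 places forward in the alphabet (wrapping around), then sort the characters into reverse alphabetical order.
Starting from "tdoijnx": after the first operation, "vfqklpz"; after the second, "zvqplkf".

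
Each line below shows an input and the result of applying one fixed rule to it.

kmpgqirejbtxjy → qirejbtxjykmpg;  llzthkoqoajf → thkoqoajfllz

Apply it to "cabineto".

abinetoc

Looking at the pairs, the operation is to move the last 3 characters to the front (rotate right by 3), then swap the front and back halves of the string.
For "cabineto" the result is "abinetoc".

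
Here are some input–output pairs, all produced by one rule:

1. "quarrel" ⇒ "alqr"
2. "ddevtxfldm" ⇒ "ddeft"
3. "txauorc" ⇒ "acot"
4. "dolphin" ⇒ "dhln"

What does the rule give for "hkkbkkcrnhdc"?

cdhkkn

The rule is to keep every other character starting from the first (positions 1st, 3rd, 5th, ...), then sort the characters into alphabetical order.
Working it through for "hkkbkkcrnhdc": intermediate "hkkcnd", final "cdhkkn".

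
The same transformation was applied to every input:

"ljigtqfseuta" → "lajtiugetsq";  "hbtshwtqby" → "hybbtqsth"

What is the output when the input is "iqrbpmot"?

itqormb

Looking at the pairs, the operation is to take characters alternately from the front and the back (1st, last, 2nd, 2nd-last, ...), then delete the last character.
For "iqrbpmot", step one produces "itqormbp"; step two turns that into "itqormb".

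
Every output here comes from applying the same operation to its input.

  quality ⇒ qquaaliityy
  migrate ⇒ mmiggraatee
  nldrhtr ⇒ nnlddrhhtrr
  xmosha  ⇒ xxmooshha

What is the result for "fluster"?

ffluustterr

What's happening: repeat every character 3 times, then keep every other character starting from the first (positions 1st, 3rd, 5th, ...).
Applying both steps to "fluster": "fffllluuusssttteeerrr", then "ffluustterr".
(Check on "xmosha": → "xxxmmmooossshhhaaa" → "xxmooshha" ✓)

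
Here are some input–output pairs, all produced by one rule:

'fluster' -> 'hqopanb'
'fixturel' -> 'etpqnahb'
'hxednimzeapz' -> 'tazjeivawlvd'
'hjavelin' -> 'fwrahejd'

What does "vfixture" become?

betpqnar

The pattern: shift every letter 4 places backward in the alphabet (wrapping around), then move the first character to the end.
Starting from "vfixture": after the first operation, "rbetpqna"; after the second, "betpqnar".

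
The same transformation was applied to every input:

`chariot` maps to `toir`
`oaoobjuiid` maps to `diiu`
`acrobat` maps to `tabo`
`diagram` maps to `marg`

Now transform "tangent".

tneg

Looking at the pairs, the operation is to reverse the string, then keep only the first 4 characters.
Applying both steps to "tangent": "tnegnat", then "tneg".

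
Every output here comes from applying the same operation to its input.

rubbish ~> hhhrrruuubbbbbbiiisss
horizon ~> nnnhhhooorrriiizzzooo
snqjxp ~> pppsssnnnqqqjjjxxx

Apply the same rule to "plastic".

cccppplllaaassstttiii

The pattern: repeat every character 3 times, then move the last 3 characters to the front (rotate right by 3).
"plastic" → "cccppplllaaassstttiii".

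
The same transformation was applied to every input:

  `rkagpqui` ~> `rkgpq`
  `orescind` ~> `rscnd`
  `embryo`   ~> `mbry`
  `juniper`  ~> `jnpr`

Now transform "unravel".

The pattern: remove every vowel.
Applying that to "unravel" gives "nrvl".

nrvl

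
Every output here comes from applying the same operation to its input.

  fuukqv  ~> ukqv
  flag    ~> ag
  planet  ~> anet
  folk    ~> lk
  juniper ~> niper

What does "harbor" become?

Each output is the input with this applied: delete the first 2 characters.
On "harbor" that produces "rbor".

rbor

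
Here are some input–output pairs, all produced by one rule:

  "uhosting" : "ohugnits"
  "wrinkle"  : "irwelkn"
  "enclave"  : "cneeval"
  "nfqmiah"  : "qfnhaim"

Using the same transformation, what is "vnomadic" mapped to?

The transformation: move the first 3 characters to the end (rotate left by 3), then reverse the string.
Applying that to "vnomadic" gives "onvcidam".
(Check on "uhosting": → "stinguho" → "ohugnits" ✓)

onvcidam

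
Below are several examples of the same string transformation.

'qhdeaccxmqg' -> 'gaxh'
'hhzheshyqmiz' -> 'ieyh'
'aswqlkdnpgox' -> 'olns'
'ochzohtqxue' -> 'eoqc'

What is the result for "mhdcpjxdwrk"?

What's happening: keep one character in every 3, starting at position 2 (positions 2nd, 5th, 8th, ...), then swap the first and last characters.
For "mhdcpjxdwrk", step one produces "hpdk"; step two turns that into "kpdh".

kpdh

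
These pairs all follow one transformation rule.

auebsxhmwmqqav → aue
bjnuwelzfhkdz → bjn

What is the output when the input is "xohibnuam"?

What's happening: keep only the first 3 characters.
Doing the same to "xohibnuam": "xoh".

xoh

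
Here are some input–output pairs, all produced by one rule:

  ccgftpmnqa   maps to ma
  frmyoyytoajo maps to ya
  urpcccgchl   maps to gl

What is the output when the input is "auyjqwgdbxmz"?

The transformation: keep one character in every 3, starting at position 1 (positions 1st, 4th, 7th, ...), then delete the first 2 characters.
On "auyjqwgdbxmz": the first step gives "ajgx", and the second then gives "gx".

gx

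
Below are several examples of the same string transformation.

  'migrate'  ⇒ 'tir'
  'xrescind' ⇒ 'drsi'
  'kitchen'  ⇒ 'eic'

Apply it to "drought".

Rule — keep every other character starting from the second (positions 2nd, 4th, 6th, ...), then move the last character to the front.
For "drought", step one produces "ruh"; step two turns that into "hru".
(Check on "migrate": → "irt" → "tir" ✓)

hru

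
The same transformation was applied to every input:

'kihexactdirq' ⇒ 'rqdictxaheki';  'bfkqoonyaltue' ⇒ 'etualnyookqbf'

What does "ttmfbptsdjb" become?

bdjtsbpmftt

Looking at the pairs, the operation is to swap each adjacent pair of characters (1↔2, 3↔4, ...), then reverse the string.
On "ttmfbptsdjb": the first step gives "ttfmpbstjdb", and the second then gives "bdjtsbpmftt".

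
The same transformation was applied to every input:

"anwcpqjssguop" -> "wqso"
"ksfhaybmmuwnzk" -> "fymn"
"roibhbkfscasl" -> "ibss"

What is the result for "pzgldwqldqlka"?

The rule is to keep one character in every 3, starting at position 3 (positions 3rd, 6th, 9th, ...).
On "pzgldwqldqlka" that produces "gwdk".

gwdk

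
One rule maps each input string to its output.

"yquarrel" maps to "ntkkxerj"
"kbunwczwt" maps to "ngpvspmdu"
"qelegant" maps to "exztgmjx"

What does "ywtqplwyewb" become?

mjieprxpurp

What's happening: shift every letter 7 places backward in the alphabet (wrapping around), then move the first 2 characters to the end (rotate left by 2).
For "ywtqplwyewb" the result is "mjieprxpurp".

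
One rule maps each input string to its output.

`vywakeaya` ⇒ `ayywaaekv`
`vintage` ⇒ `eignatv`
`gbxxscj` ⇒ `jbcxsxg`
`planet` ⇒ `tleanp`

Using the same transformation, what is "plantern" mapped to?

nlraentp

Each output is the input with this applied: take characters alternately from the front and the back (1st, last, 2nd, 2nd-last, ...), then move the first character to the end.
On "plantern": the first step gives "pnlraent", and the second then gives "nlraentp".
(Check on "gbxxscj": → "gjbcxsx" → "jbcxsxg" ✓)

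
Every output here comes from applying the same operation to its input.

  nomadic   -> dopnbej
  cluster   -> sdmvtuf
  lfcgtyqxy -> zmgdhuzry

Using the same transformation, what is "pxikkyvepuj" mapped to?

kqyjllzwfqv

Each output is the input with this applied: move the last character to the front, then shift every letter 1 place forward in the alphabet (wrapping around).
Starting from "pxikkyvepuj": after the first operation, "jpxikkyvepu"; after the second, "kqyjllzwfqv".
(Check on "nomadic": → "cnomadi" → "dopnbej" ✓)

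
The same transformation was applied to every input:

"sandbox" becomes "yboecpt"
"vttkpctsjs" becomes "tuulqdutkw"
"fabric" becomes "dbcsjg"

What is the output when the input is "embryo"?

Looking at the pairs, the operation is to shift every letter 1 place forward in the alphabet (wrapping around), then swap the first and last characters.
Working it through for "embryo": intermediate "fncszp", final "pncszf".

pncszf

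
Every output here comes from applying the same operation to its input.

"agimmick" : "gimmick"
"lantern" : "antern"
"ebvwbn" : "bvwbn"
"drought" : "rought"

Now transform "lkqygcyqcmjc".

kqygcyqcmjc

The transformation: delete the first character.
For "lkqygcyqcmjc" the result is "kqygcyqcmjc".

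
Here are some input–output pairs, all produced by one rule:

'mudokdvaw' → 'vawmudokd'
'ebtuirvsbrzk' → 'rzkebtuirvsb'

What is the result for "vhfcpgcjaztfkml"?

kmlvhfcpgcjaztf

In each case the input is transformed by: move the last 3 characters to the front (rotate right by 3).
Doing the same to "vhfcpgcjaztfkml": "kmlvhfcpgcjaztf".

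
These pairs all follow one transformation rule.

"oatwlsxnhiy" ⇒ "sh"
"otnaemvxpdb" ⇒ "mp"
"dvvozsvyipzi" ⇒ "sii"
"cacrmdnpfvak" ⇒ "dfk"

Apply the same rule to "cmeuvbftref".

In each case the input is transformed by: delete the first 3 characters, then keep one character in every 3, starting at position 3 (positions 3rd, 6th, 9th, ...).
"cmeuvbftref" → "uvbftref" → "br".

br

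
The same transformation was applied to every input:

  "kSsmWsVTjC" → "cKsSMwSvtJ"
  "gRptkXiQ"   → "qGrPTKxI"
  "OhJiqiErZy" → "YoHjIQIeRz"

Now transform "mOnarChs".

Each output is the input with this applied: move the last character to the front, then flip the case of every letter.
"mOnarChs" → "smOnarCh" → "SMoNARcH".

SMoNARcH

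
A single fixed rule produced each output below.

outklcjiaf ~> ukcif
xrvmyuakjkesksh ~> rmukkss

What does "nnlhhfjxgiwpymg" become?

nhfxipm

What's happening: keep every other character starting from the second (positions 2nd, 4th, 6th, ...).
So "nnlhhfjxgiwpymg" becomes "nhfxipm".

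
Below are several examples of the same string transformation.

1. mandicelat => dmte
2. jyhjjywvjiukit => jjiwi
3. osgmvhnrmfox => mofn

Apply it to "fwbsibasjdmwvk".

sfdav

Looking at the pairs, the operation is to keep one character in every 3, starting at position 1 (positions 1st, 4th, 7th, ...), then swap each adjacent pair of characters (1↔2, 3↔4, ...).
On "fwbsibasjdmwvk": the first step gives "fsadv", and the second then gives "sfdav".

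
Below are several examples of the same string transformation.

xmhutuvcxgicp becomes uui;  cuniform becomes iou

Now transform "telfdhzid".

ie

The pattern: move the first 3 characters to the end (rotate left by 3), then keep only the vowels.
Applying both steps to "telfdhzid": "fdhzidtel", then "ie".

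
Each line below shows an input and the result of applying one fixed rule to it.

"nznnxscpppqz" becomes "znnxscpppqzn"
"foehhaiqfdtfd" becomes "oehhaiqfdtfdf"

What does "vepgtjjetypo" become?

In each case the input is transformed by: move the first character to the end.
Doing the same to "vepgtjjetypo": "epgtjjetypov".

epgtjjetypov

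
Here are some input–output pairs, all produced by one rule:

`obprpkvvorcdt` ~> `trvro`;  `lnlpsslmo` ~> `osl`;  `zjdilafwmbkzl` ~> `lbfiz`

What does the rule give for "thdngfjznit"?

tzgh

In each case the input is transformed by: reverse the string, then keep one character in every 3, starting at position 1 (positions 1st, 4th, 7th, ...).
On "thdngfjznit" that produces "tzgh".
(Check on "obprpkvvorcdt": → "tdcrovvkprpbo" → "trvro" ✓)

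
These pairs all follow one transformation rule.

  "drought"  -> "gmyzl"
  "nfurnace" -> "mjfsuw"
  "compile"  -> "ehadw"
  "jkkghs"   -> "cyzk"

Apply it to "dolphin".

Rule — delete the first 2 characters, then shift every letter 8 places backward in the alphabet (wrapping around).
Starting from "dolphin": after the first operation, "lphin"; after the second, "dhzaf".

dhzaf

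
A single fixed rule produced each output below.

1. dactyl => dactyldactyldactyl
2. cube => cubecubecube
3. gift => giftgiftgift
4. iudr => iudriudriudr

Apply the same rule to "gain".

gaingaingain

Each output is the input with this applied: write the whole string 3 times in a row.
For "gain" the result is "gaingaingain".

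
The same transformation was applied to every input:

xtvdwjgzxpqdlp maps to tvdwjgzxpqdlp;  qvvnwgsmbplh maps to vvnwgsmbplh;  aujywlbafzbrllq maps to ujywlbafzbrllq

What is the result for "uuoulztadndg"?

Each output is the input with this applied: delete the first character.
Applying that to "uuoulztadndg" gives "uoulztadndg".

uoulztadndg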